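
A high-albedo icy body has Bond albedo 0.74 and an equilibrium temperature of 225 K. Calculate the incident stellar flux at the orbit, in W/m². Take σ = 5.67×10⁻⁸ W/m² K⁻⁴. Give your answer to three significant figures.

From S(1−α)/4 = σT⁴: S = 4σT⁴/(1−α).
σT⁴ = 5.67×10⁻⁸·(225)⁴ = 145.3 W/m².
So S = 4×145.3/(1−0.74) = 2236 W/m².

2240 W/m²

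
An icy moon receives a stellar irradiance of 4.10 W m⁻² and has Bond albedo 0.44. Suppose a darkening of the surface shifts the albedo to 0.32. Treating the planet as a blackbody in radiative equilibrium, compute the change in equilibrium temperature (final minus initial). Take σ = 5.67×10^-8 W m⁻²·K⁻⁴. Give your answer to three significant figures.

2.81 K

Before: T₁ = [4.100·0.56/(4σ)]^(1/4) = 56.41 K.
With α = 0.32, T₂ = 59.21 K.
ΔT = T₂ − T₁ = 2.805 K.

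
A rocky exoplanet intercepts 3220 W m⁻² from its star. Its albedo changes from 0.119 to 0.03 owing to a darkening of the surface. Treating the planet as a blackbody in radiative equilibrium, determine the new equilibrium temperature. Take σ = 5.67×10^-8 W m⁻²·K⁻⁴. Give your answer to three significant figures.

T₂ = [S(1−α₂)/(4σ)]^(1/4) = [3220·0.97/(4σ)]^(1/4) = 342.6 K.

343 K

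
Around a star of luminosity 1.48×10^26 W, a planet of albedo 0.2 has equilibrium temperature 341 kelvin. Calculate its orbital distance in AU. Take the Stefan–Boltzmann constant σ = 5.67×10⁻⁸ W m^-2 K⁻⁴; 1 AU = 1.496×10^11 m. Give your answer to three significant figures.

Required flux: S = 4σT⁴/(1−α) = 3833 W m^-2.
Then d = [L/(4πS)]^(1/2) = 5.543×10^10 m, i.e. 0.3705 AU.

0.371 AU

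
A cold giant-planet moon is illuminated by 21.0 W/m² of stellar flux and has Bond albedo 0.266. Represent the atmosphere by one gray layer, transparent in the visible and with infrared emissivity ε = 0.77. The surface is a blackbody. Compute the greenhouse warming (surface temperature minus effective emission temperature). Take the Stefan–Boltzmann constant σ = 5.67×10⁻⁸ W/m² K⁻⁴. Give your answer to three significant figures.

11.7 K

At the top of the atmosphere, σT_e⁴ = S(1−α)/4 = 3.853 W/m², giving T_e = 90.80 K.
The surface balance (absorbed SW + ε·downward IR = σT_s⁴) with T_a⁴ = T_s⁴/2 reduces to T_s = T_e·[2/(2−ε)]^¼ = 102.5 K.
T_s − T_e = 102.5 − 90.80 = 11.73 K.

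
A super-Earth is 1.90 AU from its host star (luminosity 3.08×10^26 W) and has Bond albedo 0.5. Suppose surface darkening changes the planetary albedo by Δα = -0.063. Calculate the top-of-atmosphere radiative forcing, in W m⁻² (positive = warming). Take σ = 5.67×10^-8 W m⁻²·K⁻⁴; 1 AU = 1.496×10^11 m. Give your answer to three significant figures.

Orbital distance: d = 1.90 AU = 2.842×10^11 m.
Spreading L over a sphere of radius d: S = 3.08×10^26/(4π·2.84×10^11²) = 303.4 W m⁻².
The change in absorbed flux is Δ[S(1−α)/4] = −SΔα/4 = 4.778 W m⁻².

4.78 W m⁻²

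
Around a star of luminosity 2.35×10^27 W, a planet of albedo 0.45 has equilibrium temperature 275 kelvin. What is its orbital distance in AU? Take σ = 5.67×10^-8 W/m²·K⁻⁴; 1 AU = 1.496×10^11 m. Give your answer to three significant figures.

The flux needed for this T is 4σT⁴/(1−0.45) = 2358 W/m².
From L = 4πd²S, d = √(2.35×10^27/(4π·2358)) = 2.816×10^11 m = 1.882 AU.

1.88 AU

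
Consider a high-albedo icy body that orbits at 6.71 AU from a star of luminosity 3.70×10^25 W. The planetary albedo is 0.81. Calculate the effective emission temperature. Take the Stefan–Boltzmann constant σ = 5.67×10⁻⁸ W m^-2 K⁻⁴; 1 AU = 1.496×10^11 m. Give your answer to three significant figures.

39.6 K

d = 6.71 × 1.496×10^11 m = 1.004×10^12 m.
Spreading L over a sphere of radius d: S = 3.70×10^25/(4π·1.00×10^12²) = 2.922 W m^-2.
The planet absorbs (1−α)S over its disc πR² and re-emits over 4πR², so the mean absorbed flux is (1−0.81)·2.922/4 = 0.1388 W m^-2.
Balancing against σT⁴: T = (0.1388/5.67×10⁻⁸)^(1/4) = 39.55 K.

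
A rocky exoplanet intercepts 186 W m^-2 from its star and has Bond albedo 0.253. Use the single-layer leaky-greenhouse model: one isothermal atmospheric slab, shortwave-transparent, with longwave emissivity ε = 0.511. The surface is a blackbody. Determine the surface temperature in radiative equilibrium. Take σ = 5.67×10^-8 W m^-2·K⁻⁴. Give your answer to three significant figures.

At the top of the atmosphere, σT_e⁴ = S(1−α)/4 = 34.74 W m^-2, giving T_e = 157.3 K.
For a single slab of emissivity ε, T_s⁴ = 2T_e⁴/(2−ε); thus T_s = 157.3·(1.343)^(1/4) = 169.4 K.

169 K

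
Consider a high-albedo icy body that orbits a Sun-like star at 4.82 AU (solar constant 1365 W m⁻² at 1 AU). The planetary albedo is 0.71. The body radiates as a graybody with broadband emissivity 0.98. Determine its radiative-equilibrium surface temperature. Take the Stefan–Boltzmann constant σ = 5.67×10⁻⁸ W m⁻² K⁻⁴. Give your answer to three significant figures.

93.6 kelvin

By the inverse-square law, S = 1365/4.82² = 58.75 W m⁻².
Averaging over the sphere, the absorbed flux is S(1−α)/4 = 4.260 W m⁻².
Equating to εσT⁴ with ε = 0.98: T = (4.260/0.98σ)^(1/4) = 93.57 K.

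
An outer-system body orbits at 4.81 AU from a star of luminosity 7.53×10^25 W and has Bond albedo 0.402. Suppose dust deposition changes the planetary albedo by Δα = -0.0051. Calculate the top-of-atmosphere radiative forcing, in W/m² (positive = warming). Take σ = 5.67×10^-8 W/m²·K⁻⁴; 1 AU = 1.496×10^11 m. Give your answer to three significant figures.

d = 4.81 × 1.496×10^11 m = 7.196×10^11 m.
Spreading L over a sphere of radius d: S = 7.53×10^25/(4π·7.20×10^11²) = 11.57 W/m².
The change in absorbed flux is Δ[S(1−α)/4] = −SΔα/4 = 0.01476 W/m².

0.0148 W/m²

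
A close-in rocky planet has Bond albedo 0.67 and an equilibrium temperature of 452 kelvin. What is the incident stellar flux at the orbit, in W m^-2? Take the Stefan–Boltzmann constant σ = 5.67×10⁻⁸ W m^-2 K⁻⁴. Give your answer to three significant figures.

28700 W m^-2

From S(1−α)/4 = σT⁴: S = 4σT⁴/(1−α).
σT⁴ = 5.67×10⁻⁸·(452)⁴ = 2367 W m^-2.
So S = 4×2367/(1−0.67) = 28690 W m^-2.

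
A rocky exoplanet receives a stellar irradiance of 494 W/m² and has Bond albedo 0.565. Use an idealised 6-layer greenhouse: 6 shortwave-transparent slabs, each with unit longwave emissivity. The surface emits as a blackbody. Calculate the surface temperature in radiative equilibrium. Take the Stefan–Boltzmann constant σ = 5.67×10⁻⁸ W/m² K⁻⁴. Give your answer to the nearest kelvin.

285 kelvin

OLR = S(1−α)/4 = 53.72 W/m²; the top layer radiates at T_e = 175.4 K.
With N = 6 opaque layers, T_s = (N+1)^(1/4)·T_e = 7^(1/4)·175.4 = 285.4 K.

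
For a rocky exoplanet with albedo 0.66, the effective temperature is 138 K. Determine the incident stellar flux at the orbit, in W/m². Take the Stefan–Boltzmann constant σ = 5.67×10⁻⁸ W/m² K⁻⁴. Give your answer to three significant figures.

242 W/m²

From S(1−α)/4 = σT⁴: S = 4σT⁴/(1−α).
σT⁴ = 5.67×10⁻⁸·(138)⁴ = 20.56 W/m².
So S = 4×20.56/(1−0.66) = 241.9 W/m².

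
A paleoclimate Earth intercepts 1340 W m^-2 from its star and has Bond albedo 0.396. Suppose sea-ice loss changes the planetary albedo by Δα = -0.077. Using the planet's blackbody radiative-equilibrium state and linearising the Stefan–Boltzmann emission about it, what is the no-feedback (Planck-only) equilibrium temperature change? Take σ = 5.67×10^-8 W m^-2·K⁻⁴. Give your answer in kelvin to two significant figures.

7.8 K

Reference equilibrium: T_e = [S(1−α)/(4σ)]^(1/4) = 244.4 K.
The change in absorbed flux is Δ[S(1−α)/4] = −SΔα/4 = 25.79 W m^-2.
The Planck feedback parameter is 4σT_e³ = 3.311 W m^-2/K.
Hence the no-feedback warming is ΔF/(4σT_e³) = 7.79 K.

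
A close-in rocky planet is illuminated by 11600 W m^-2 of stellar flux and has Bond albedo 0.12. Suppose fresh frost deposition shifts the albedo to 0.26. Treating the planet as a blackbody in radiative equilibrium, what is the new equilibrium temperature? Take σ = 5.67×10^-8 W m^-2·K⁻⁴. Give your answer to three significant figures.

441 K

With the new albedo, S(1−α₂)/4 = 2146 W m^-2, so T₂ = 441.1 K.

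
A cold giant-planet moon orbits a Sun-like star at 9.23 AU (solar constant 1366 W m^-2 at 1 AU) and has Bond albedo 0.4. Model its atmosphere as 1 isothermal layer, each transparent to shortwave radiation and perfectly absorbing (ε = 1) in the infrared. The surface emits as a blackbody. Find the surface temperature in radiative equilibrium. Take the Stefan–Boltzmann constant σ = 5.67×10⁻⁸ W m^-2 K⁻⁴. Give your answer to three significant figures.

96.0 K

Flux at the orbit: S = 1366/(9.23)² = 16.03 W m^-2.
The effective emission temperature is T_e = [S(1−α)/(4σ)]^¼ = 80.70 K.
With N = 1 opaque layers, T_s = (N+1)^(1/4)·T_e = 2^(1/4)·80.70 = 95.97 K.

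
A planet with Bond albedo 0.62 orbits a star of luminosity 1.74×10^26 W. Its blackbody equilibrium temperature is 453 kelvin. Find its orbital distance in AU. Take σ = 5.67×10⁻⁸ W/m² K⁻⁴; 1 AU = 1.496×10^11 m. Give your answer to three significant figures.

0.157 AU

Energy balance gives S = 4σT⁴/(1−α) = 25130 W/m².
Then d = [L/(4πS)]^(1/2) = 2.347×10^10 m, i.e. 0.1569 AU.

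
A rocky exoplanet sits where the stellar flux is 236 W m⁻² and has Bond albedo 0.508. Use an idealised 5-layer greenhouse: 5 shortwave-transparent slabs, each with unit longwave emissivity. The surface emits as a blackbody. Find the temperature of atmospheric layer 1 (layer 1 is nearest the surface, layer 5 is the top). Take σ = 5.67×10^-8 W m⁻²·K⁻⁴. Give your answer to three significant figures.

OLR = S(1−α)/4 = 29.03 W m⁻²; the top layer radiates at T_e = 150.4 K.
Each opaque layer satisfies 2T_j⁴ = T_{j−1}⁴ + T_{j+1}⁴, giving T_k⁴ = (N+1−k)T_e⁴.
T_1 = (5)^(1/4)·150.4 = 224.9 K.

225 kelvin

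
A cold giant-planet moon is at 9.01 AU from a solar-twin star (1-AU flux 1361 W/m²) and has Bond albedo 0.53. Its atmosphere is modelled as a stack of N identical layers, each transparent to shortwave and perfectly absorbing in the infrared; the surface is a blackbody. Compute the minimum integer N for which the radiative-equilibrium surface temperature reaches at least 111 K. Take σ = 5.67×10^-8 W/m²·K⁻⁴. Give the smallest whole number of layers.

4

Irradiance scales as 1/d², so S = 1361 W/m² × (1/9.01)² = 16.77 W/m².
The effective emission temperature is T_e = [S(1−α)/(4σ)]^¼ = 76.77 K.
T_s = (N+1)^(1/4)·T_e ≥ 111 K requires N+1 ≥ (T_s/T_e)⁴ = (111/76.77)⁴ = 4.369.
The minimum whole number is N = 4.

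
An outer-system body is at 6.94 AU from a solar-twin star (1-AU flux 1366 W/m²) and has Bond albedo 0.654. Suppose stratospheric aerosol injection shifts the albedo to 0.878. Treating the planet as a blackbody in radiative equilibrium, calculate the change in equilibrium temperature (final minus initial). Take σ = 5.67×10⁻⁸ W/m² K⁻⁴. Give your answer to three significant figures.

-18.6 kelvin

By the inverse-square law, S = 1366/6.94² = 28.36 W/m².
With α = 0.654, T₁ = 81.10 K.
With α = 0.878, T₂ = 62.50 K.
Change: 62.50 − 81.10 = -18.61 K.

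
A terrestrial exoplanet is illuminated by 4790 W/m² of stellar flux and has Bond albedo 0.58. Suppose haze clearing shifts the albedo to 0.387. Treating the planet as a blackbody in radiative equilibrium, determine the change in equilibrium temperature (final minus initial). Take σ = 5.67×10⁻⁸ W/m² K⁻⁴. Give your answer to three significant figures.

Initial: T₁ = [S(1−0.58)/(4σ)]^(1/4) = 306.9 K.
Final:   T₂ = [S(1−0.387)/(4σ)]^(1/4) = 337.3 K.
Change: 337.3 − 306.9 = 30.43 K.

30.4 K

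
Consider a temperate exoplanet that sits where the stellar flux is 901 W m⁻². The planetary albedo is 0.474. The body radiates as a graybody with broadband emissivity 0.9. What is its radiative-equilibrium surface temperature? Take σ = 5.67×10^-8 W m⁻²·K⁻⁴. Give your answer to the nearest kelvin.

220 K

Absorbed flux (global mean): S(1−α)/4 = 901.0·0.526/4 = 118.5 W m⁻².
Equating to εσT⁴ with ε = 0.9: T = (118.5/0.9σ)^(1/4) = 219.5 K.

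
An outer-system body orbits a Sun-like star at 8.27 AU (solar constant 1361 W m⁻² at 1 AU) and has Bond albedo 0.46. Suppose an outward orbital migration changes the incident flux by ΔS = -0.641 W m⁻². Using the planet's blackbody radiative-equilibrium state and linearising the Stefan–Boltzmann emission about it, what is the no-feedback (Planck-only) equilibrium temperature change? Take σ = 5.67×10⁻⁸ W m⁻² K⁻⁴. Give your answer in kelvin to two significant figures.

By the inverse-square law, S = 1361/8.27² = 19.90 W m⁻².
The baseline emission temperature is T_e = 82.97 K.
Only a fraction (1−α) is absorbed and it's spread over 4πR², so ΔF = (1−α)ΔS/4 = -0.08654 W m⁻².
The Planck feedback parameter is 4σT_e³ = 0.1295 W m⁻²/K.
ΔT₀ = ΔF/λ_P = -0.08654/0.1295 = -0.668 K.

-0.67 K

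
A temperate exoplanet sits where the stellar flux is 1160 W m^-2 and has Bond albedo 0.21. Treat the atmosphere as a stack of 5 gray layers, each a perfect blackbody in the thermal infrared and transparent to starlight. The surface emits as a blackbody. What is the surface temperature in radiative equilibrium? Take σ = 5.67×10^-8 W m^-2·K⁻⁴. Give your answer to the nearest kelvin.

395 K

OLR = S(1−α)/4 = 229.1 W m^-2; the top layer radiates at T_e = 252.1 K.
With N = 5 opaque layers, T_s = (N+1)^(1/4)·T_e = 6^(1/4)·252.1 = 394.6 K.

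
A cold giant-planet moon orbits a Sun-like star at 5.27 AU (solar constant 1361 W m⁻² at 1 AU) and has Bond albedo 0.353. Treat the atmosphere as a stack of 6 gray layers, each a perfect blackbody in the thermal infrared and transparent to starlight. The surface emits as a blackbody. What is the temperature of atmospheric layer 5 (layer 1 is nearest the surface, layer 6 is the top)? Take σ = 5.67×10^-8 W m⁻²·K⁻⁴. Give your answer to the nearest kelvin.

Irradiance scales as 1/d², so S = 1361 W m⁻² × (1/5.27)² = 49.00 W m⁻².
The effective emission temperature is T_e = [S(1−α)/(4σ)]^¼ = 108.7 K.
In the N-layer model, layer k (counted from the surface) has T_k = (N+1−k)^(1/4)·T_e.
T_5 = (2)^(1/4)·108.7 = 129.3 K.

129 K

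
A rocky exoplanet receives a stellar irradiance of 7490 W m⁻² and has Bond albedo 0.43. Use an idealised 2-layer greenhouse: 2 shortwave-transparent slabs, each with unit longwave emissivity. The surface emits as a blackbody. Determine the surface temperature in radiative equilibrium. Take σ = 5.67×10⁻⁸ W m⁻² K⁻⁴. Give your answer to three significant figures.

487 K

OLR = S(1−α)/4 = 1067 W m⁻²; the top layer radiates at T_e = 370.4 K.
Layer-by-layer balance gives σT_s⁴ = (N+1)σT_e⁴, so T_s = 3^¼·370.4 = 487.5 K.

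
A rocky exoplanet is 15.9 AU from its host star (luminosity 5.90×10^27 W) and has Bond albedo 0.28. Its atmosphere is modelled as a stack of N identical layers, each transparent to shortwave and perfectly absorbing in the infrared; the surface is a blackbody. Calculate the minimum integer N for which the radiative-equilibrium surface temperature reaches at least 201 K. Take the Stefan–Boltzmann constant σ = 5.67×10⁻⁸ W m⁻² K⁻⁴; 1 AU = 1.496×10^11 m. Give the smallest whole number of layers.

Orbital distance: d = 15.9 AU = 2.379×10^12 m.
Flux at the orbit: S = L/(4πd²) = 5.90×10^27/(4π·(2.38×10^12)²) = 82.98 W m⁻².
OLR = S(1−α)/4 = 14.94 W m⁻²; the top layer radiates at T_e = 127.4 K.
Need (N+1)T_e⁴ ≥ T_s⁴, i.e. N+1 ≥ (201/127.4)⁴ = 6.196.
The minimum whole number is N = 6.

6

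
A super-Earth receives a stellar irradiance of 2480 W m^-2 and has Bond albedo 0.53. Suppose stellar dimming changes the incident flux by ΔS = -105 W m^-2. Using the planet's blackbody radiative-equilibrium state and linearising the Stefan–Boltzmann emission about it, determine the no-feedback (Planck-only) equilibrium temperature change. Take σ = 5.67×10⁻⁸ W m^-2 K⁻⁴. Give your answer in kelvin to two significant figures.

The baseline emission temperature is T_e = 267.7 K.
ΔF = Δ[S(1−α)]/4 = (1−0.53)·-105/4 = -12.34 W m^-2.
Planck response: λ_P = 4σT_e³ = 4·5.67×10⁻⁸·(267.7)³ = 4.353 W m^-2/K.
Hence the no-feedback warming is ΔF/(4σT_e³) = -2.83 K.

-2.8 kelvin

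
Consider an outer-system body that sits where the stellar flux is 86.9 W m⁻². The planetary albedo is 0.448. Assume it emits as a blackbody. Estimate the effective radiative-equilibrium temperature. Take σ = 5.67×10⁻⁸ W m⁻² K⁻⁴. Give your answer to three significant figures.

121 K

The planet absorbs (1−α)S over its disc πR² and re-emits over 4πR², so the mean absorbed flux is (1−0.448)·86.90/4 = 11.99 W m⁻².
Balancing against σT⁴: T = (11.99/5.67×10⁻⁸)^(1/4) = 120.6 K.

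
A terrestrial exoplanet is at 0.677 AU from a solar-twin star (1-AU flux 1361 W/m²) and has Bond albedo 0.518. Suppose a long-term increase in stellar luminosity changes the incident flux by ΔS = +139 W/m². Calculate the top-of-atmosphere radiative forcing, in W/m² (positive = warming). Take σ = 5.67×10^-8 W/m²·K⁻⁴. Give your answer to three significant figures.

16.7 W/m²

Irradiance scales as 1/d², so S = 1361 W/m² × (1/0.677)² = 2969 W/m².
ΔF = Δ[S(1−α)]/4 = (1−0.518)·+139/4 = 16.75 W/m².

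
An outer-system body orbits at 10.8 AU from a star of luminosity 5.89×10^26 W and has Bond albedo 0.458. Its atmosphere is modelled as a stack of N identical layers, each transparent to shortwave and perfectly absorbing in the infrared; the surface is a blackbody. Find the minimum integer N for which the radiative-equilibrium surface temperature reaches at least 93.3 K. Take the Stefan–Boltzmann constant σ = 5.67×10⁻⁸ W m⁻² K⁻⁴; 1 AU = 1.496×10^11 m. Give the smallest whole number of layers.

d = 10.8 × 1.496×10^11 m = 1.616×10^12 m.
Spreading L over a sphere of radius d: S = 5.89×10^26/(4π·1.62×10^12²) = 17.96 W m⁻².
The effective emission temperature is T_e = [S(1−α)/(4σ)]^¼ = 80.94 K.
Need (N+1)T_e⁴ ≥ T_s⁴, i.e. N+1 ≥ (93.3/80.94)⁴ = 1.766.
Rounding up, N = 1.

1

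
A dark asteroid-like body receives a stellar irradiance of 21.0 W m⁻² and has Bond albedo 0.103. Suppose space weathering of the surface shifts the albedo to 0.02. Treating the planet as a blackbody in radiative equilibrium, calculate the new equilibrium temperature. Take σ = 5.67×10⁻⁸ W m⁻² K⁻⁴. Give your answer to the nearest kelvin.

With the new albedo, S(1−α₂)/4 = 5.145 W m⁻², so T₂ = 97.60 K.

98 kelvin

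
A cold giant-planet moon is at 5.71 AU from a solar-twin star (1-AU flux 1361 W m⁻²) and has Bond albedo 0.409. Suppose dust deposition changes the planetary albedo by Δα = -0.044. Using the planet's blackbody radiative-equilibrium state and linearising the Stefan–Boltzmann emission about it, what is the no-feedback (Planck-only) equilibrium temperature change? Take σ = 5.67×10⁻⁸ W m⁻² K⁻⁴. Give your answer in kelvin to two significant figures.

By the inverse-square law, S = 1361/5.71² = 41.74 W m⁻².
The baseline emission temperature is T_e = 102.1 K.
TOA radiative forcing: ΔF = −S·Δα/4 = −41.74·(-0.044)/4 = 0.4592 W m⁻².
The Planck feedback parameter is 4σT_e³ = 0.2416 W m⁻²/K.
So ΔT₀ = 0.4592/0.2416 = 1.90 K.

1.9 kelvin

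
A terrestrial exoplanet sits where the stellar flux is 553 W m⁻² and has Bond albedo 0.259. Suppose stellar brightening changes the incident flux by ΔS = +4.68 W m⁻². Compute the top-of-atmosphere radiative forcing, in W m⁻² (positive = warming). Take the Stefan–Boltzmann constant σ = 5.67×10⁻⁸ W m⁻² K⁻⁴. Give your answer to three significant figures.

ΔF = Δ[S(1−α)]/4 = (1−0.259)·+4.68/4 = 0.8670 W m⁻².

0.867 W m⁻²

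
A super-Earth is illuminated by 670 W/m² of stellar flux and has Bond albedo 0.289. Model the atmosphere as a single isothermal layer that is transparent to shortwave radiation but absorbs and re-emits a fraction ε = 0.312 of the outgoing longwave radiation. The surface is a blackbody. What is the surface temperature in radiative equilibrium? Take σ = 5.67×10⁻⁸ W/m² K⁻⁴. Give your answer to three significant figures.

Effective emission temperature (TOA balance): σT_e⁴ = S(1−α)/4 = 119.1 W/m² → T_e = 214.1 K.
For a single slab of emissivity ε, T_s⁴ = 2T_e⁴/(2−ε); thus T_s = 214.1·(1.185)^(1/4) = 223.4 K.

223 K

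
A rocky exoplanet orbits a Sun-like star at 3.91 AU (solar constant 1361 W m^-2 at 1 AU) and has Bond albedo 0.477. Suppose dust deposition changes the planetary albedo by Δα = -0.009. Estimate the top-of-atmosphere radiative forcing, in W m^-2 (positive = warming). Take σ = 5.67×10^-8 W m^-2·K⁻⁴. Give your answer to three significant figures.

By the inverse-square law, S = 1361/3.91² = 89.02 W m^-2.
ΔF = −(S/4)Δα = −(89.02/4)×(-0.009) = 0.2003 W m^-2.

0.200 W m^-2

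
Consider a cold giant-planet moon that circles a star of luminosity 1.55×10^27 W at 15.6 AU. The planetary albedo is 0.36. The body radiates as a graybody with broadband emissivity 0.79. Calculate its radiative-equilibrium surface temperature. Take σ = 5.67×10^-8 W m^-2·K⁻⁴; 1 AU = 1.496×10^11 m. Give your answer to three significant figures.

d = 15.6 × 1.496×10^11 m = 2.334×10^12 m.
Spreading L over a sphere of radius d: S = 1.55×10^27/(4π·2.33×10^12²) = 22.65 W m^-2.
The planet absorbs (1−α)S over its disc πR² and re-emits over 4πR², so the mean absorbed flux is (1−0.36)·22.65/4 = 3.624 W m^-2.
Equating to εσT⁴ with ε = 0.79: T = (3.624/0.79σ)^(1/4) = 94.84 K.

94.8 K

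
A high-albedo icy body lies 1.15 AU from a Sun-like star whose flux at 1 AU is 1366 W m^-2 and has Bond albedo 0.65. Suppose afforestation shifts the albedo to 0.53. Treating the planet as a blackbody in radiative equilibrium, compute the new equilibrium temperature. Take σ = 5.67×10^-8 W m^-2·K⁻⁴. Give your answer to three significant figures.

By the inverse-square law, S = 1366/1.15² = 1033 W m^-2.
T₂ = [S(1−α₂)/(4σ)]^(1/4) = [1033·0.47/(4σ)]^(1/4) = 215.1 K.

215 kelvin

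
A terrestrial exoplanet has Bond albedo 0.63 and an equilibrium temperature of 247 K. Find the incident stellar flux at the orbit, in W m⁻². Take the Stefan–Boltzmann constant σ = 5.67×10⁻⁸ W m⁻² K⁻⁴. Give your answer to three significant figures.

Invert the energy balance for S: S = 4σT⁴/(1−α).
σT⁴ = 5.67×10⁻⁸·(247)⁴ = 211.0 W m⁻².
So S = 4×211.0/(1−0.63) = 2282 W m⁻².

2280 W m⁻²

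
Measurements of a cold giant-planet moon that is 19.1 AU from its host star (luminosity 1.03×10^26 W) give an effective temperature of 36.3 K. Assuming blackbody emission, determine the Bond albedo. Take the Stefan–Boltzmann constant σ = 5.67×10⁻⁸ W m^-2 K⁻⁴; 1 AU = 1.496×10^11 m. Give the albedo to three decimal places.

Orbital distance: d = 19.1 AU = 2.857×10^12 m.
S = L/(4πd²) = 1.004 W m^-2.
Rearranging the radiative balance, α = 1 − 4σT⁴/S.
4σT⁴ = 4·5.67×10⁻⁸·(36.3)⁴ = 0.3938 W m^-2.
Hence α = 1 − 0.3938/1.004 = 0.6077.

0.608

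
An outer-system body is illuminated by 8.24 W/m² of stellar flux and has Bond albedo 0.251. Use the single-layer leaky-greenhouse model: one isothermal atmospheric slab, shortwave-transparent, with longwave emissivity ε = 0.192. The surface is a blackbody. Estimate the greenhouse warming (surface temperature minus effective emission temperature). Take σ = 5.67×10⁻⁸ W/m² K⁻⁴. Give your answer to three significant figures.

1.85 kelvin

Effective emission temperature (TOA balance): σT_e⁴ = S(1−α)/4 = 1.543 W/m² → T_e = 72.23 K.
For a single slab of emissivity ε, T_s⁴ = 2T_e⁴/(2−ε); thus T_s = 72.23·(1.106)^(1/4) = 74.07 K.
The atmosphere warms the surface by 1.846 K.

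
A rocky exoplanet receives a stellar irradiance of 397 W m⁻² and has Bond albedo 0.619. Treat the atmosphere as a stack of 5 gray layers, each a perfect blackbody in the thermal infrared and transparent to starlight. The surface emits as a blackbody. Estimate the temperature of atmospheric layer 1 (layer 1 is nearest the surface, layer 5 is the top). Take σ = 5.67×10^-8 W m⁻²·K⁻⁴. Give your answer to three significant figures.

OLR = S(1−α)/4 = 37.81 W m⁻²; the top layer radiates at T_e = 160.7 K.
Each opaque layer satisfies 2T_j⁴ = T_{j−1}⁴ + T_{j+1}⁴, giving T_k⁴ = (N+1−k)T_e⁴.
With k = 1: T_1 = (5+1−1)^¼·160.7 K = 240.3 K.

240 K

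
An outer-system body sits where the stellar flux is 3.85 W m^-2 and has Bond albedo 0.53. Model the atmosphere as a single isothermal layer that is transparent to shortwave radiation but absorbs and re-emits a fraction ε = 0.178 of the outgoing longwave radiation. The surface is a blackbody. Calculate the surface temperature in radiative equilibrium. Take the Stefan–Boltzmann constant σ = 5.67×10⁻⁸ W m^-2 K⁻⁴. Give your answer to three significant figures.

54.4 kelvin

At the top of the atmosphere, σT_e⁴ = S(1−α)/4 = 0.4524 W m^-2, giving T_e = 53.15 K.
The surface balance (absorbed SW + ε·downward IR = σT_s⁴) with T_a⁴ = T_s⁴/2 reduces to T_s = T_e·[2/(2−ε)]^¼ = 54.40 K.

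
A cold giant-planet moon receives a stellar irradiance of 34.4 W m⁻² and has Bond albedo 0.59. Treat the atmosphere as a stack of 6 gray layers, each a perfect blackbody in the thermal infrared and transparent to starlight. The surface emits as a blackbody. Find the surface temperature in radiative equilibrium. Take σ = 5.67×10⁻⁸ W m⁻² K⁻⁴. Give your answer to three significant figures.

The effective emission temperature is T_e = [S(1−α)/(4σ)]^¼ = 88.80 K.
Layer-by-layer balance gives σT_s⁴ = (N+1)σT_e⁴, so T_s = 7^¼·88.80 = 144.4 K.

144 K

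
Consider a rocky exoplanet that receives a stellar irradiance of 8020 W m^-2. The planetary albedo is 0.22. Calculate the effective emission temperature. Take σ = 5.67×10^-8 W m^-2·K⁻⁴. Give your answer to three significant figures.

The planet absorbs (1−α)S over its disc πR² and re-emits over 4πR², so the mean absorbed flux is (1−0.22)·8020/4 = 1564 W m^-2.
Balancing against σT⁴: T = (1564/5.67×10⁻⁸)^(1/4) = 407.5 K.

408 K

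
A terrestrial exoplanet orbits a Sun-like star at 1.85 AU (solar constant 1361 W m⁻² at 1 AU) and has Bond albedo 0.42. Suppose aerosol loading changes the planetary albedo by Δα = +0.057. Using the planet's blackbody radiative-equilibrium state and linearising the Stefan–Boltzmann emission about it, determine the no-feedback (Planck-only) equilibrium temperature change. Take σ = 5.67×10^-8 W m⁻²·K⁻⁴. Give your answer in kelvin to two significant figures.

Flux at the orbit: S = 1361/(1.85)² = 397.7 W m⁻².
The baseline emission temperature is T_e = 178.6 K.
ΔF = −(S/4)Δα = −(397.7/4)×(+0.057) = -5.667 W m⁻².
Linearising σT⁴ gives d(σT⁴)/dT = 4σT_e³ = 1.292 W m⁻² per K.
Hence the no-feedback warming is ΔF/(4σT_e³) = -4.39 K.

-4.4 K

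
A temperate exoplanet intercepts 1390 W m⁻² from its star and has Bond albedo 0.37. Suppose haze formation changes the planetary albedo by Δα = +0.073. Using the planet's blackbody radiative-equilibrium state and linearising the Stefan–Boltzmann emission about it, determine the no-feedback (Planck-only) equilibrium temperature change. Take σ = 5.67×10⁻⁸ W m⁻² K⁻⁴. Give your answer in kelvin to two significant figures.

The baseline emission temperature is T_e = 249.3 K.
ΔF = −(S/4)Δα = −(1390/4)×(+0.073) = -25.37 W m⁻².
Linearising σT⁴ gives d(σT⁴)/dT = 4σT_e³ = 3.513 W m⁻² per K.
ΔT₀ = ΔF/λ_P = -25.37/3.513 = -7.22 K.

-7.2 kelvin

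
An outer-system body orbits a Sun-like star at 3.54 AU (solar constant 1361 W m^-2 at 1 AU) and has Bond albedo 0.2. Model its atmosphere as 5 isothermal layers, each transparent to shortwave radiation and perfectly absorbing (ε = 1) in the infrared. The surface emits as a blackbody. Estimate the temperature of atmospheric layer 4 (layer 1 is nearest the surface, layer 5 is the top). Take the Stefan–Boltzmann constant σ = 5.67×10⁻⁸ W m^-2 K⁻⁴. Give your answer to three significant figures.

166 kelvin

Flux at the orbit: S = 1361/(3.54)² = 108.6 W m^-2.
OLR = S(1−α)/4 = 21.72 W m^-2; the top layer radiates at T_e = 139.9 K.
The net upward flux σT_e⁴ is constant between every pair of levels, so T_k⁴ = (N+1−k)T_e⁴.
T_4 = (2)^(1/4)·139.9 = 166.4 K.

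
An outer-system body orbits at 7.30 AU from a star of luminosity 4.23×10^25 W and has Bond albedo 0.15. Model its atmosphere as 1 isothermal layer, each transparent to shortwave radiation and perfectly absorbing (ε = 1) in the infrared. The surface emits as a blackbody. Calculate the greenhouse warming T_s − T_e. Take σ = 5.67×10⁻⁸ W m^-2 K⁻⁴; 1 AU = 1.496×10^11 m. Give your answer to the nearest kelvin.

11 K

Orbital distance: d = 7.30 AU = 1.092×10^12 m.
Flux at the orbit: S = L/(4πd²) = 4.23×10^25/(4π·(1.09×10^12)²) = 2.822 W m^-2.
The effective emission temperature is T_e = [S(1−α)/(4σ)]^¼ = 57.03 K.
Surface: T_s = (2)^¼·T_e = 67.82 K.
Warming: T_s − T_e = 10.79 K.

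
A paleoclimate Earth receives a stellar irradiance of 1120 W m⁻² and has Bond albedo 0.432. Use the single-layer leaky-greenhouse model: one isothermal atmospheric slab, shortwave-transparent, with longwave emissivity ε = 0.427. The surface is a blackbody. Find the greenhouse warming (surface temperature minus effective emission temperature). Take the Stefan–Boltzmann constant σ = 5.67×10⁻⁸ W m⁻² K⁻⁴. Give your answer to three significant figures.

At the top of the atmosphere, σT_e⁴ = S(1−α)/4 = 159.0 W m⁻², giving T_e = 230.1 K.
Surface balance with a leaky layer gives σT_s⁴ = σT_e⁴·2/(2−ε), so T_s = T_e·[2/(2−0.427)]^(1/4) = 244.4 K.
Greenhouse warming: T_s − T_e = 14.24 K.

14.2 K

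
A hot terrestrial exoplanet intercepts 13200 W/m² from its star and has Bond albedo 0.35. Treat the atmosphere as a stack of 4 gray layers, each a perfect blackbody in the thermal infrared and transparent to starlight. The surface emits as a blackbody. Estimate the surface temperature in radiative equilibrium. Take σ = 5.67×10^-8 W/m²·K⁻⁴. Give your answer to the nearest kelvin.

659 K

The effective emission temperature is T_e = [S(1−α)/(4σ)]^¼ = 441.0 K.
With N = 4 opaque layers, T_s = (N+1)^(1/4)·T_e = 5^(1/4)·441.0 = 659.5 K.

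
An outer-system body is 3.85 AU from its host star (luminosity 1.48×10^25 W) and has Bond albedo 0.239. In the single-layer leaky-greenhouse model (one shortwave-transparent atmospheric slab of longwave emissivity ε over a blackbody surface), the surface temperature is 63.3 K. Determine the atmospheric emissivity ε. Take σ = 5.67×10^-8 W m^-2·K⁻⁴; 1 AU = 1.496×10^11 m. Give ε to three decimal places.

d = 3.85 × 1.496×10^11 m = 5.760×10^11 m.
S = L/(4πd²) = 3.550 W m^-2.
Effective temperature: T_e = [S(1−α)/(4σ)]^(1/4) = 58.75 K.
Since (2−ε)/2 = (T_e/T_s)⁴ = 0.7420, ε = 0.5160.

0.516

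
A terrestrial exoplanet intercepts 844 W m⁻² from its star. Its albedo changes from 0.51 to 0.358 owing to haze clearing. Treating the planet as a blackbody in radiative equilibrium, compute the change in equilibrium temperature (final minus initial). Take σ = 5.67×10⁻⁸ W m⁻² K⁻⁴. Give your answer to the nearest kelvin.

14 K

With α = 0.51, T₁ = 206.6 K.
With α = 0.358, T₂ = 221.1 K.
ΔT = T₂ − T₁ = 14.44 K.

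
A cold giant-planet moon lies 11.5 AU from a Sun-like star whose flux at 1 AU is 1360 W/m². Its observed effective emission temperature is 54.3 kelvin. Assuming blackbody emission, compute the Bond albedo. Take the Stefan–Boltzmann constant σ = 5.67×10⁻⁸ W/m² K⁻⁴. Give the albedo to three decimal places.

0.808

Irradiance scales as 1/d², so S = 1360 W/m² × (1/11.5)² = 10.28 W/m².
From σT⁴ = S(1−α)/4 we invert for α: 1−α = 4σT⁴/S.
4σT⁴ = 4·5.67×10⁻⁸·(54.3)⁴ = 1.972 W/m².
1−α = 1.972/10.28 = 0.1917, so α = 0.8083.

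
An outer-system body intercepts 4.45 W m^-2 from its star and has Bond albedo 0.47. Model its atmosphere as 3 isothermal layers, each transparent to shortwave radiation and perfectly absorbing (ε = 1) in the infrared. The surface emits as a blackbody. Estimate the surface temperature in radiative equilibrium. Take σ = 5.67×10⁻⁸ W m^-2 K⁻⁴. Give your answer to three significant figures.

The effective emission temperature is T_e = [S(1−α)/(4σ)]^¼ = 56.79 K.
For an N-layer opaque stack, T_s⁴ = (N+1)T_e⁴, hence T_s = (4)^(1/4)×56.79 K = 80.31 K.

80.3 K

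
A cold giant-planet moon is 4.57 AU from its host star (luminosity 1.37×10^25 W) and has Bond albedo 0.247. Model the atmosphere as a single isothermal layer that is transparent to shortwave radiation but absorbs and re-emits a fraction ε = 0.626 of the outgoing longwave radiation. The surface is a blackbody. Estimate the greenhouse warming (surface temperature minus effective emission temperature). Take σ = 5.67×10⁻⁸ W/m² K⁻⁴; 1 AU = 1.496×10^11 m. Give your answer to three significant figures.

5.19 K

d = 4.57 × 1.496×10^11 m = 6.837×10^11 m.
S = L/(4πd²) = 2.332 W/m².
At the top of the atmosphere, σT_e⁴ = S(1−α)/4 = 0.4391 W/m², giving T_e = 52.75 K.
The surface balance (absorbed SW + ε·downward IR = σT_s⁴) with T_a⁴ = T_s⁴/2 reduces to T_s = T_e·[2/(2−ε)]^¼ = 57.94 K.
Greenhouse warming: T_s − T_e = 5.191 K.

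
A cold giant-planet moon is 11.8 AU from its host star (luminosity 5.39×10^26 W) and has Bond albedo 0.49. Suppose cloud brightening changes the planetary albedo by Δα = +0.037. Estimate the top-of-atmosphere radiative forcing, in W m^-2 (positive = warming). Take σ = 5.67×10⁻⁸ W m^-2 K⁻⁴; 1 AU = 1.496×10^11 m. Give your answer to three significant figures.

-0.127 W m^-2

Orbital distance: d = 11.8 AU = 1.765×10^12 m.
S = L/(4πd²) = 13.76 W m^-2.
The change in absorbed flux is Δ[S(1−α)/4] = −SΔα/4 = -0.1273 W m^-2.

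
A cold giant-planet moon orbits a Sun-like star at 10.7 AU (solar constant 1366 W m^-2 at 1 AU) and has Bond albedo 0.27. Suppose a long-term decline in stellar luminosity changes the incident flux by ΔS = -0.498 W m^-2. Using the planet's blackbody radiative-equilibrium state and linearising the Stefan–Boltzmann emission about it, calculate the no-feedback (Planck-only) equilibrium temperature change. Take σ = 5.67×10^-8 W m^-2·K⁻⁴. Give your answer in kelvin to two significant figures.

-0.82 kelvin

Flux at the orbit: S = 1366/(10.7)² = 11.93 W m^-2.
Unperturbed T_e = [11.93·(1−0.27)/(4σ)]^¼ = 78.72 K.
Only a fraction (1−α) is absorbed and it's spread over 4πR², so ΔF = (1−α)ΔS/4 = -0.09088 W m^-2.
Linearising σT⁴ gives d(σT⁴)/dT = 4σT_e³ = 0.1106 W m^-2 per K.
ΔT₀ = ΔF/λ_P = -0.09088/0.1106 = -0.821 K.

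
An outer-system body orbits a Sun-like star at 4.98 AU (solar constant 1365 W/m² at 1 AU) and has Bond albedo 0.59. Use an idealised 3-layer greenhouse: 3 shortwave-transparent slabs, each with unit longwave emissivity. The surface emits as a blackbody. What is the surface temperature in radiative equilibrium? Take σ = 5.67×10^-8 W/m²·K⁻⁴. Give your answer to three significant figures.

141 K

Irradiance scales as 1/d², so S = 1365 W/m² × (1/4.98)² = 55.04 W/m².
The effective emission temperature is T_e = [S(1−α)/(4σ)]^¼ = 99.87 K.
Layer-by-layer balance gives σT_s⁴ = (N+1)σT_e⁴, so T_s = 4^¼·99.87 = 141.2 K.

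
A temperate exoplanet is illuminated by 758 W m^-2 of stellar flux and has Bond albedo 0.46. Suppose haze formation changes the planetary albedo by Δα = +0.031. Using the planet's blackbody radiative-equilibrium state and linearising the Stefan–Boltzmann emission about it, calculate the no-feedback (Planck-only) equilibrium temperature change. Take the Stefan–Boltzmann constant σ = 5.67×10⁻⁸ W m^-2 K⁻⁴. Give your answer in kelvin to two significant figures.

-3.0 K

Reference equilibrium: T_e = [S(1−α)/(4σ)]^(1/4) = 206.1 K.
ΔF = −(S/4)Δα = −(758.0/4)×(+0.031) = -5.875 W m^-2.
The Planck feedback parameter is 4σT_e³ = 1.986 W m^-2/K.
ΔT₀ = ΔF/λ_P = -5.875/1.986 = -2.96 K.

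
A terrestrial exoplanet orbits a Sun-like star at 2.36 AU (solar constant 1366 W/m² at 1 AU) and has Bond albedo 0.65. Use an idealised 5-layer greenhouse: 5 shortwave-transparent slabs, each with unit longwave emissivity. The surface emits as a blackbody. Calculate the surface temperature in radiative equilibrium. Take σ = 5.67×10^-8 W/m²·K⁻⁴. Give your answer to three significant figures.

Irradiance scales as 1/d², so S = 1366 W/m² × (1/2.36)² = 245.3 W/m².
The effective emission temperature is T_e = [S(1−α)/(4σ)]^¼ = 139.5 K.
With N = 5 opaque layers, T_s = (N+1)^(1/4)·T_e = 6^(1/4)·139.5 = 218.3 K.

218 K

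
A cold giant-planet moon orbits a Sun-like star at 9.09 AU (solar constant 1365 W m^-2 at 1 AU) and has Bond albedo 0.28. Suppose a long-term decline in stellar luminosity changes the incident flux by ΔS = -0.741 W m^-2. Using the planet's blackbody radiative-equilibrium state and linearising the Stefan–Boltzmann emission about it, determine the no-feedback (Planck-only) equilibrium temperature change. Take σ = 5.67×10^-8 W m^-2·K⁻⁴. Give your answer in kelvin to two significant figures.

By the inverse-square law, S = 1365/9.09² = 16.52 W m^-2.
The baseline emission temperature is T_e = 85.10 K.
Only a fraction (1−α) is absorbed and it's spread over 4πR², so ΔF = (1−α)ΔS/4 = -0.1334 W m^-2.
The Planck feedback parameter is 4σT_e³ = 0.1398 W m^-2/K.
So ΔT₀ = -0.1334/0.1398 = -0.954 K.

-0.95 kelvin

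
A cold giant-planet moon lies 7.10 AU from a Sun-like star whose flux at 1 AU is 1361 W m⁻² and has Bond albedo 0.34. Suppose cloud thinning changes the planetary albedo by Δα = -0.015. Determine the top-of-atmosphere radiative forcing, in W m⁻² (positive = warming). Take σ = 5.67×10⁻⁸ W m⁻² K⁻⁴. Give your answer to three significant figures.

Flux at the orbit: S = 1361/(7.10)² = 27.00 W m⁻².
TOA radiative forcing: ΔF = −S·Δα/4 = −27.00·(-0.015)/4 = 0.1012 W m⁻².

0.101 W m⁻²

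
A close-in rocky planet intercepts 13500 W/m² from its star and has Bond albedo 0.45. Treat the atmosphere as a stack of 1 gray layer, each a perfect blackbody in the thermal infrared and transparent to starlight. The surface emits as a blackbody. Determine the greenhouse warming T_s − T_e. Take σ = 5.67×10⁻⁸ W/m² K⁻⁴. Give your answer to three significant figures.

80.5 K

OLR = S(1−α)/4 = 1856 W/m²; the top layer radiates at T_e = 425.4 K.
Surface: T_s = (2)^¼·T_e = 505.8 K.
Warming: T_s − T_e = 80.48 K.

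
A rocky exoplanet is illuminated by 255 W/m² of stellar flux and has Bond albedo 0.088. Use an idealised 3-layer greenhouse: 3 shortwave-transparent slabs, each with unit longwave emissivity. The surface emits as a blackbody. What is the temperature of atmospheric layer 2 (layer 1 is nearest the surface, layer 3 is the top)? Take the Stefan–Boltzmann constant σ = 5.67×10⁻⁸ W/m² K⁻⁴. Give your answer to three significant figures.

213 K

Top-of-atmosphere balance: σT_e⁴ = S(1−α)/4 = 58.14 W/m² → T_e = 178.9 K.
Each opaque layer satisfies 2T_j⁴ = T_{j−1}⁴ + T_{j+1}⁴, giving T_k⁴ = (N+1−k)T_e⁴.
T_2 = (2)^(1/4)·178.9 = 212.8 K.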